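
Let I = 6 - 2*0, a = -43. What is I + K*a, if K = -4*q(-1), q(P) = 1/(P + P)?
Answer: -80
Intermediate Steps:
q(P) = 1/(2*P)
K = 2 (K = -2/(-1) = -2*(-1) = -4*(-½) = 2)
I = 6 (I = 6 + 0 = 6)
I + K*a = 6 + 2*(-43) = 6 - 86 = -80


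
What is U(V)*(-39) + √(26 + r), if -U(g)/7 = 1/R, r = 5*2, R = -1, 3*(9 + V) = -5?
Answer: -267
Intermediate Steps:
V = -32/3 (V = -9 + (⅓)*(-5) = -9 - 5/3 = -32/3 ≈ -10.667)
r = 10
U(g) = 7 (U(g) = -7/(-1) = -7*(-1) = 7)
U(V)*(-39) + √(26 + r) = 7*(-39) + √(26 + 10) = -273 + √36 = -273 + 6 = -267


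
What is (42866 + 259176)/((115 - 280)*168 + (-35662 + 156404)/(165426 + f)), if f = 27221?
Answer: -398544419/36575713 ≈ -10.896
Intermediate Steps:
(42866 + 259176)/((115 - 280)*168 + (-35662 + 156404)/(165426 + f)) = (42866 + 259176)/((115 - 280)*168 + (-35662 + 156404)/(165426 + 27221)) = 302042/(-165*168 + 120742/192647) = 302042/(-27720 + 120742*(1/192647)) = 302042/(-27720 + 1654/2639) = 302042/(-73151426/2639) = 302042*(-2639/73151426) = -398544419/36575713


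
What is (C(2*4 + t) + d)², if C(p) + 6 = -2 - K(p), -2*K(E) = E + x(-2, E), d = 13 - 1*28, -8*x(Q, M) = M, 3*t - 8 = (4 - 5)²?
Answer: 84681/256 ≈ 330.79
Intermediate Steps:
t = 3 (t = 8/3 + (4 - 5)²/3 = 8/3 + (⅓)*(-1)² = 8/3 + (⅓)*1 = 8/3 + ⅓ = 3)
x(Q, M) = -M/8
d = -15 (d = 13 - 28 = -15)
K(E) = -7*E/16 (K(E) = -(E - E/8)/2 = -7*E/16)
C(p) = -8 + 7*p/16 (C(p) = -6 + (-2 - (-7)*p/16) = -6 + (-2 + 7*p/16) = -8 + 7*p/16)
(C(2*4 + t) + d)² = ((-8 + 7*(2*4 + 3)/16) - 15)² = ((-8 + 7*(8 + 3)/16) - 15)² = ((-8 + (7/16)*11) - 15)² = ((-8 + 77/16) - 15)² = (-51/16 - 15)² = (-291/16)² = 84681/256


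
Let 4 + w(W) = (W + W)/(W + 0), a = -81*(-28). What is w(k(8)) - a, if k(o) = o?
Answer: -2270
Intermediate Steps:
a = 2268
w(W) = -2 (w(W) = -4 + (W + W)/(W + 0) = -4 + (2*W)/W = -4 + 2 = -2)
w(k(8)) - a = -2 - 1*2268 = -2 - 2268 = -2270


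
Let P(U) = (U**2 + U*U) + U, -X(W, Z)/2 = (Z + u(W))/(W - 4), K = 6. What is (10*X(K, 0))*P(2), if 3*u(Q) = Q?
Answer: -200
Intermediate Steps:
u(Q) = Q/3
X(W, Z) = -2*(Z + W/3)/(-4 + W) (X(W, Z) = -2*(Z + W/3)/(W - 4) = -2*(Z + W/3)/(-4 + W))
P(U) = U + 2*U**2 (P(U) = (U**2 + U**2) + U = 2*U**2 + U = U + 2*U**2)
(10*X(K, 0))*P(2) = (10*(2*(-1*6 - 3*0)/(3*(-4 + 6))))*(2*(1 + 2*2)) = (10*((2/3)*(-6 + 0)/2))*(2*(1 + 4)) = (10*((2/3)*(1/2)*(-6)))*(2*5) = (10*(-2))*10 = -20*10 = -200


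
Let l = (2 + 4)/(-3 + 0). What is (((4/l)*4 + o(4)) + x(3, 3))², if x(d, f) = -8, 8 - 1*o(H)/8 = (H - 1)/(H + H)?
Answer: 2025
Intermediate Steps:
o(H) = 64 - 4*(-1 + H)/H (o(H) = 64 - 8*(H - 1)/(H + H) = 64 - 8*(-1 + H)/(2*H) = 64 - 8*(-1 + H)*1/(2*H) = 64 - 4*(-1 + H)/H)
l = -2 (l = 6/(-3) = 6*(-⅓) = -2)
(((4/l)*4 + o(4)) + x(3, 3))² = (((4/(-2))*4 + (60 + 4/4)) - 8)² = (((4*(-½))*4 + (60 + 4*(¼))) - 8)² = ((-2*4 + (60 + 1)) - 8)² = ((-8 + 61) - 8)² = (53 - 8)² = 45² = 2025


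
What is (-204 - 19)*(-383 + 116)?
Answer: 59541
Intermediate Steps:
(-204 - 19)*(-383 + 116) = -223*(-267) = 59541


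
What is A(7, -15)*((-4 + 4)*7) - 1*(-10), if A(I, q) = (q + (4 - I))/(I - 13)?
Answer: 10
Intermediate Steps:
A(I, q) = (4 + q - I)/(-13 + I)
A(7, -15)*((-4 + 4)*7) - 1*(-10) = ((4 - 15 - 1*7)/(-13 + 7))*((-4 + 4)*7) - 1*(-10) = ((4 - 15 - 7)/(-6))*(0*7) + 10 = -1/6*(-18)*0 + 10 = 3*0 + 10 = 0 + 10 = 10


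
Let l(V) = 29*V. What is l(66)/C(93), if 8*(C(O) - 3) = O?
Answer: 5104/39 ≈ 130.87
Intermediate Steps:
C(O) = 3 + O/8
l(66)/C(93) = (29*66)/(3 + (⅛)*93) = 1914/(3 + 93/8) = 1914/(117/8) = 1914*(8/117) = 5104/39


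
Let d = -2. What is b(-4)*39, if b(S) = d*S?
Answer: 312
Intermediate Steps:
b(S) = -2*S
b(-4)*39 = -2*(-4)*39 = 8*39 = 312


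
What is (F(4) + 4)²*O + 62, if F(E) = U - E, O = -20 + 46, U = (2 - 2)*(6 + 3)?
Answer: 62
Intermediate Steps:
U = 0 (U = 0*9 = 0)
O = 26
F(E) = -E (F(E) = 0 - E = -E)
(F(4) + 4)²*O + 62 = (-1*4 + 4)²*26 + 62 = (-4 + 4)²*26 + 62 = 0²*26 + 62 = 0*26 + 62 = 0 + 62 = 62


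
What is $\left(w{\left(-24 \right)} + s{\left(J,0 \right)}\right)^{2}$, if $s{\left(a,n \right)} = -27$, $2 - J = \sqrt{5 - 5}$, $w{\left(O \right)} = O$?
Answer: $2601$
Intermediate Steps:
$J = 2$ ($J = 2 - \sqrt{5 - 5} = 2 - \sqrt{0} = 2 - 0 = 2 + 0 = 2$)
$\left(w{\left(-24 \right)} + s{\left(J,0 \right)}\right)^{2} = \left(-24 - 27\right)^{2} = \left(-51\right)^{2} = 2601$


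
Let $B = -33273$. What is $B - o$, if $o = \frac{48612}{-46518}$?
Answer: $- \frac{257957467}{7753} \approx -33272.0$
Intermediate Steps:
$o = - \frac{8102}{7753}$ ($o = 48612 \left(- \frac{1}{46518}\right) = - \frac{8102}{7753} \approx -1.045$)
$B - o = -33273 - - \frac{8102}{7753} = -33273 + \frac{8102}{7753} = - \frac{257957467}{7753}$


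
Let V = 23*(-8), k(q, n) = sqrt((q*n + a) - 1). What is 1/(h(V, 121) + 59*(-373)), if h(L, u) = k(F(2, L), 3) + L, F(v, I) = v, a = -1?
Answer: -1/22189 ≈ -4.5067e-5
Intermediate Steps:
k(q, n) = sqrt(-2 + n*q) (k(q, n) = sqrt((q*n - 1) - 1) = sqrt((n*q - 1) - 1) = sqrt((-1 + n*q) - 1) = sqrt(-2 + n*q))
V = -184
h(L, u) = 2 + L (h(L, u) = sqrt(-2 + 3*2) + L = sqrt(-2 + 6) + L = sqrt(4) + L = 2 + L)
1/(h(V, 121) + 59*(-373)) = 1/((2 - 184) + 59*(-373)) = 1/(-182 - 22007) = 1/(-22189) = -1/22189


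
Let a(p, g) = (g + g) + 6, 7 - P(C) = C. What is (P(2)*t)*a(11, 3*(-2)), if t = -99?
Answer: 2970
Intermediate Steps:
P(C) = 7 - C
a(p, g) = 6 + 2*g (a(p, g) = 2*g + 6 = 6 + 2*g)
(P(2)*t)*a(11, 3*(-2)) = ((7 - 1*2)*(-99))*(6 + 2*(3*(-2))) = ((7 - 2)*(-99))*(6 + 2*(-6)) = (5*(-99))*(6 - 12) = -495*(-6) = 2970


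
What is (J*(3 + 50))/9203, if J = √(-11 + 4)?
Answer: 53*I*√7/9203 ≈ 0.015237*I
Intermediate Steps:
J = I*√7 (J = √(-7) = I*√7 ≈ 2.6458*I)
(J*(3 + 50))/9203 = ((I*√7)*(3 + 50))/9203 = ((I*√7)*53)*(1/9203) = (53*I*√7)*(1/9203) = 53*I*√7/9203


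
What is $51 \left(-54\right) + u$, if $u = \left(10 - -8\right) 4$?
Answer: $-2682$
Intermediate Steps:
$u = 72$ ($u = \left(10 + 8\right) 4 = 18 \cdot 4 = 72$)
$51 \left(-54\right) + u = 51 \left(-54\right) + 72 = -2754 + 72 = -2682$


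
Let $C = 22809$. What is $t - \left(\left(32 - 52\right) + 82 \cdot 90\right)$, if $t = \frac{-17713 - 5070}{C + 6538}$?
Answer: $- \frac{216016703}{29347} \approx -7360.8$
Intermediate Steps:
$t = - \frac{22783}{29347}$ ($t = \frac{-17713 - 5070}{22809 + 6538} = - \frac{22783}{29347} \approx -0.77633$)
$t - \left(\left(32 - 52\right) + 82 \cdot 90\right) = - \frac{22783}{29347} - \left(\left(32 - 52\right) + 82 \cdot 90\right) = - \frac{22783}{29347} - \left(-20 + 7380\right) = - \frac{22783}{29347} - 7360 = - \frac{216016703}{29347}$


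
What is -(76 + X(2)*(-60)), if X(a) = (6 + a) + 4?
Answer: 644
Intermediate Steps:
X(a) = 10 + a
-(76 + X(2)*(-60)) = -(76 + (10 + 2)*(-60)) = -(76 + 12*(-60)) = -(76 - 720) = -1*(-644) = 644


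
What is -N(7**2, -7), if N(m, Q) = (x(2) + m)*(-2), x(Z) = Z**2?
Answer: 106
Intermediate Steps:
N(m, Q) = -8 - 2*m (N(m, Q) = (2**2 + m)*(-2) = (4 + m)*(-2) = -8 - 2*m)
-N(7**2, -7) = -(-8 - 2*7**2) = -(-8 - 2*49) = -(-8 - 98) = -1*(-106) = 106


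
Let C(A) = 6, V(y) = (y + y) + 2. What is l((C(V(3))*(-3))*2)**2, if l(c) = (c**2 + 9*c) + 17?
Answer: 978121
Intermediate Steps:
V(y) = 2 + 2*y (V(y) = 2*y + 2 = 2 + 2*y)
l(c) = 17 + c**2 + 9*c
l((C(V(3))*(-3))*2)**2 = (17 + ((6*(-3))*2)**2 + 9*((6*(-3))*2))**2 = (17 + (-18*2)**2 + 9*(-18*2))**2 = (17 + (-36)**2 + 9*(-36))**2 = (17 + 1296 - 324)**2 = 989**2 = 978121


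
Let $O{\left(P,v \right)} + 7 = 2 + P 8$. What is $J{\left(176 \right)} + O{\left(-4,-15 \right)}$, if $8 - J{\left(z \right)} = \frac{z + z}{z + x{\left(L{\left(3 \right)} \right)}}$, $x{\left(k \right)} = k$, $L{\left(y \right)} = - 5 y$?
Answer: $- \frac{5021}{161} \approx -31.186$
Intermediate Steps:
$O{\left(P,v \right)} = -5 + 8 P$ ($O{\left(P,v \right)} = -7 + \left(2 + P 8\right) = -7 + \left(2 + 8 P\right) = -5 + 8 P$)
$J{\left(z \right)} = 8 - \frac{2 z}{-15 + z}$ ($J{\left(z \right)} = 8 - \frac{z + z}{z - 15} = 8 - \frac{2 z}{z - 15} = 8 - \frac{2 z}{-15 + z}$)
$J{\left(176 \right)} + O{\left(-4,-15 \right)} = \frac{6 \left(-20 + 176\right)}{-15 + 176} + \left(-5 + 8 \left(-4\right)\right) = 6 \cdot \frac{1}{161} \cdot 156 - 37 = \frac{936}{161} - 37 = - \frac{5021}{161}$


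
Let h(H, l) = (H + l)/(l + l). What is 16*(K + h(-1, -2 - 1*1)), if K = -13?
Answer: -592/3 ≈ -197.33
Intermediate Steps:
h(H, l) = (H + l)/(2*l) (h(H, l) = (H + l)/((2*l)) = (H + l)*(1/(2*l)) = (H + l)/(2*l))
16*(K + h(-1, -2 - 1*1)) = 16*(-13 + (-1 + (-2 - 1*1))/(2*(-2 - 1*1))) = 16*(-13 + (-1 + (-2 - 1))/(2*(-2 - 1))) = 16*(-13 + (½)*(-1 - 3)/(-3)) = 16*(-13 + (½)*(-⅓)*(-4)) = 16*(-13 + ⅔) = 16*(-37/3) = -592/3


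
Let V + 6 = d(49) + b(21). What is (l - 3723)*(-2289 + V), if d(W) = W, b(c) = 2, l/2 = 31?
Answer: 8215284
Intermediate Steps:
l = 62 (l = 2*31 = 62)
V = 45 (V = -6 + (49 + 2) = -6 + 51 = 45)
(l - 3723)*(-2289 + V) = (62 - 3723)*(-2289 + 45) = -3661*(-2244) = 8215284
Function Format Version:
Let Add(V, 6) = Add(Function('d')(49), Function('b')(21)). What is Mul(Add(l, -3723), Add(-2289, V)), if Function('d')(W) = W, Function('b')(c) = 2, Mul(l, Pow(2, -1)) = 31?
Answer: 8215284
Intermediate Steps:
l = 62 (l = Mul(2, 31) = 62)
V = 45 (V = Add(-6, Add(49, 2)) = Add(-6, 51) = 45)
Mul(Add(l, -3723), Add(-2289, V)) = Mul(Add(62, -3723), Add(-2289, 45)) = Mul(-3661, -2244) = 8215284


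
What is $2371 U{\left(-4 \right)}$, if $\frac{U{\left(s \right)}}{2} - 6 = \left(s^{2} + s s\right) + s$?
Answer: $161228$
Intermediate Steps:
$U{\left(s \right)} = 12 + 2 s + 4 s^{2}$ ($U{\left(s \right)} = 12 + 2 \left(\left(s^{2} + s s\right) + s\right) = 12 + 2 \left(\left(s^{2} + s^{2}\right) + s\right) = 12 + 2 \left(2 s^{2} + s\right) = 12 + 2 \left(s + 2 s^{2}\right) = 12 + \left(2 s + 4 s^{2}\right) = 12 + 2 s + 4 s^{2}$)
$2371 U{\left(-4 \right)} = 2371 \left(12 + 2 \left(-4\right) + 4 \left(-4\right)^{2}\right) = 2371 \left(12 - 8 + 4 \cdot 16\right) = 2371 \left(12 - 8 + 64\right) = 2371 \cdot 68 = 161228$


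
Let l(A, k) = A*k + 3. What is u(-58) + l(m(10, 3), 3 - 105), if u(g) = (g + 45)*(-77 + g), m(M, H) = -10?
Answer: 2778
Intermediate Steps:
l(A, k) = 3 + A*k
u(g) = (-77 + g)*(45 + g) (u(g) = (45 + g)*(-77 + g) = (-77 + g)*(45 + g))
u(-58) + l(m(10, 3), 3 - 105) = (-3465 + (-58)**2 - 32*(-58)) + (3 - 10*(3 - 105)) = (-3465 + 3364 + 1856) + (3 - 10*(-102)) = 1755 + (3 + 1020) = 1755 + 1023 = 2778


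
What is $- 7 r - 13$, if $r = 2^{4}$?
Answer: $-125$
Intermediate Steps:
$r = 16$
$- 7 r - 13 = \left(-7\right) 16 - 13 = -112 - 13 = -125$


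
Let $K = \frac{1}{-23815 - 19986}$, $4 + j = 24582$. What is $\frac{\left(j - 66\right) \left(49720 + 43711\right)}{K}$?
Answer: $-100312203614272$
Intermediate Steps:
$j = 24578$ ($j = -4 + 24582 = 24578$)
$K = - \frac{1}{43801}$ ($K = \frac{1}{-43801} = - \frac{1}{43801} \approx -2.2831 \cdot 10^{-5}$)
$\frac{\left(j - 66\right) \left(49720 + 43711\right)}{K} = \frac{\left(24578 - 66\right) \left(49720 + 43711\right)}{- \frac{1}{43801}} = 24512 \cdot 93431 \left(-43801\right) = 2290180672 \left(-43801\right) = -100312203614272$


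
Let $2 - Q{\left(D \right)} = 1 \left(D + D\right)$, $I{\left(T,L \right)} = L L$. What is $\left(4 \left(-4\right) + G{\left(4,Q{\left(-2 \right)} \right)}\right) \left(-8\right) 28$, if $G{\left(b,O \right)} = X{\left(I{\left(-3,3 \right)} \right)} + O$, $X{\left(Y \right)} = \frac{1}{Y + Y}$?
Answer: $\frac{20048}{9} \approx 2227.6$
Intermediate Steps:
$I{\left(T,L \right)} = L^{2}$
$X{\left(Y \right)} = \frac{1}{2 Y}$
$Q{\left(D \right)} = 2 - 2 D$ ($Q{\left(D \right)} = 2 - 1 \left(D + D\right) = 2 - 1 \cdot 2 D = 2 - 2 D$)
$G{\left(b,O \right)} = \frac{1}{18} + O$ ($G{\left(b,O \right)} = \frac{1}{2 \cdot 3^{2}} + O = \frac{1}{2 \cdot 9} + O = \frac{1}{2} \cdot \frac{1}{9} + O = \frac{1}{18} + O$)
$\left(4 \left(-4\right) + G{\left(4,Q{\left(-2 \right)} \right)}\right) \left(-8\right) 28 = \left(4 \left(-4\right) + \left(\frac{1}{18} + \left(2 - -4\right)\right)\right) \left(-8\right) 28 = \left(-16 + \left(\frac{1}{18} + \left(2 + 4\right)\right)\right) \left(-8\right) 28 = \left(-16 + \left(\frac{1}{18} + 6\right)\right) \left(-8\right) 28 = \left(-16 + \frac{109}{18}\right) \left(-8\right) 28 = \left(- \frac{179}{18}\right) \left(-8\right) 28 = \frac{716}{9} \cdot 28 = \frac{20048}{9}$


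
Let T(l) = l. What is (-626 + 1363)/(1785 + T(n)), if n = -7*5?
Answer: 737/1750 ≈ 0.42114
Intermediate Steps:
n = -35
(-626 + 1363)/(1785 + T(n)) = (-626 + 1363)/(1785 - 35) = 737/1750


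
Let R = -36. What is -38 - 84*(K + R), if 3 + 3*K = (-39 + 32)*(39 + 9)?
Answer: 12478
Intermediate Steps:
K = -113 (K = -1 + ((-39 + 32)*(39 + 9))/3 = -1 + (-7*48)/3 = -1 + (⅓)*(-336) = -1 - 112 = -113)
-38 - 84*(K + R) = -38 - 84*(-113 - 36) = -38 - 84*(-149) = -38 + 12516 = 12478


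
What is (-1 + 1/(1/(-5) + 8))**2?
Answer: 1156/1521 ≈ 0.76003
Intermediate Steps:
(-1 + 1/(1/(-5) + 8))**2 = (-1 + 1/(-1/5 + 8))**2 = (-1 + 1/(39/5))**2 = (-1 + 5/39)**2 = (-34/39)**2 = 1156/1521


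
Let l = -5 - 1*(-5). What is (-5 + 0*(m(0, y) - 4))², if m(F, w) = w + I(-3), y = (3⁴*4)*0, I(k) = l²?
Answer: 25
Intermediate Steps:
l = 0 (l = -5 + 5 = 0)
I(k) = 0 (I(k) = 0² = 0)
y = 0 (y = (81*4)*0 = 324*0 = 0)
m(F, w) = w (m(F, w) = w + 0 = w)
(-5 + 0*(m(0, y) - 4))² = (-5 + 0*(0 - 4))² = (-5 + 0*(-4))² = (-5 + 0)² = (-5)² = 25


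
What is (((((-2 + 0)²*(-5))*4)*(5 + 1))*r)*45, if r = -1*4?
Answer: 86400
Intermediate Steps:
r = -4
(((((-2 + 0)²*(-5))*4)*(5 + 1))*r)*45 = (((((-2 + 0)²*(-5))*4)*(5 + 1))*(-4))*45 = (((((-2)²*(-5))*4)*6)*(-4))*45 = ((((4*(-5))*4)*6)*(-4))*45 = ((-20*4*6)*(-4))*45 = (-80*6*(-4))*45 = -480*(-4)*45 = 1920*45 = 86400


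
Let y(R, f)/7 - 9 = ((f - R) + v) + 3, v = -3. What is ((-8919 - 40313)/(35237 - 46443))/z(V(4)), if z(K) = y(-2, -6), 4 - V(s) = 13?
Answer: 24616/196105 ≈ 0.12552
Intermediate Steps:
V(s) = -9 (V(s) = 4 - 1*13 = 4 - 13 = -9)
y(R, f) = 63 - 7*R + 7*f (y(R, f) = 63 + 7*(((f - R) - 3) + 3) = 63 + 7*((-3 + f - R) + 3) = 63 + 7*(f - R) = 63 + (-7*R + 7*f) = 63 - 7*R + 7*f)
z(K) = 35 (z(K) = 63 - 7*(-2) + 7*(-6) = 63 + 14 - 42 = 35)
((-8919 - 40313)/(35237 - 46443))/z(V(4)) = ((-8919 - 40313)/(35237 - 46443))/35 = -49232/(-11206)*(1/35) = -49232*(-1/11206)*(1/35) = (24616/5603)*(1/35) = 24616/196105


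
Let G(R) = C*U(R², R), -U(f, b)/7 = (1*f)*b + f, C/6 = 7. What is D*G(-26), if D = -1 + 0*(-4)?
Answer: -4968600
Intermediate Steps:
C = 42 (C = 6*7 = 42)
D = -1 (D = -1 + 0 = -1)
U(f, b) = -7*f - 7*b*f (U(f, b) = -7*((1*f)*b + f) = -7*(f*b + f) = -7*(b*f + f) = -7*(f + b*f) = -7*f - 7*b*f)
G(R) = -294*R²*(1 + R) (G(R) = 42*(-7*R²*(1 + R)) = -294*R²*(1 + R))
D*G(-26) = -294*(-26)²*(-1 - 1*(-26)) = -294*676*(-1 + 26) = -294*676*25 = -1*4968600 = -4968600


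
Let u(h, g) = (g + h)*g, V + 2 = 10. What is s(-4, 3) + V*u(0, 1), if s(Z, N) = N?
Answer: 11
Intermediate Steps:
V = 8 (V = -2 + 10 = 8)
u(h, g) = g*(g + h)
s(-4, 3) + V*u(0, 1) = 3 + 8*(1*(1 + 0)) = 3 + 8*(1*1) = 3 + 8*1 = 3 + 8 = 11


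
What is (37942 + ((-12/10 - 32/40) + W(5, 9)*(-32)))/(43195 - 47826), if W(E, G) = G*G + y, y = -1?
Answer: -35380/4631 ≈ -7.6398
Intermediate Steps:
W(E, G) = -1 + G**2 (W(E, G) = G*G - 1 = G**2 - 1 = -1 + G**2)
(37942 + ((-12/10 - 32/40) + W(5, 9)*(-32)))/(43195 - 47826) = (37942 + ((-12/10 - 32/40) + (-1 + 9**2)*(-32)))/(43195 - 47826) = (37942 + ((-12*1/10 - 32*1/40) + (-1 + 81)*(-32)))/(-4631) = (37942 + ((-6/5 - 4/5) + 80*(-32)))*(-1/4631) = (37942 + (-2 - 2560))*(-1/4631) = (37942 - 2562)*(-1/4631) = 35380*(-1/4631) = -35380/4631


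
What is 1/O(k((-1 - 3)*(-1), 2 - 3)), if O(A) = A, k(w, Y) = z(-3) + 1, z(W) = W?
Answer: -½ ≈ -0.50000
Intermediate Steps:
k(w, Y) = -2 (k(w, Y) = -3 + 1 = -2)
1/O(k((-1 - 3)*(-1), 2 - 3)) = 1/(-2) = -½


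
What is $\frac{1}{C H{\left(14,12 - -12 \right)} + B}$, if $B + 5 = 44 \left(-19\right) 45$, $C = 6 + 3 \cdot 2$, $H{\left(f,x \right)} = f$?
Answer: $- \frac{1}{37457} \approx -2.6697 \cdot 10^{-5}$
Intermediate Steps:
$C = 12$ ($C = 6 + 6 = 12$)
$B = -37625$ ($B = -5 + 44 \left(-19\right) 45 = -5 - 37620 = -37625$)
$\frac{1}{C H{\left(14,12 - -12 \right)} + B} = \frac{1}{12 \cdot 14 - 37625} = \frac{1}{168 - 37625} = \frac{1}{-37457} = - \frac{1}{37457}$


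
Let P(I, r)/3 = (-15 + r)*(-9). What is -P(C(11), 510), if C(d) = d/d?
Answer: 13365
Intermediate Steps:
C(d) = 1
P(I, r) = 405 - 27*r (P(I, r) = 3*((-15 + r)*(-9)) = 3*(135 - 9*r) = 405 - 27*r)
-P(C(11), 510) = -(405 - 27*510) = -(405 - 13770) = -1*(-13365) = 13365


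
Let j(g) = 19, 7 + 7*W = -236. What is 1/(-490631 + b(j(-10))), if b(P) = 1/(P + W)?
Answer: -110/53969417 ≈ -2.0382e-6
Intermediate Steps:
W = -243/7 (W = -1 + (1/7)*(-236) = -1 - 236/7 = -243/7 ≈ -34.714)
b(P) = 1/(-243/7 + P) (b(P) = 1/(P - 243/7) = 1/(-243/7 + P))
1/(-490631 + b(j(-10))) = 1/(-490631 + 7/(-243 + 7*19)) = 1/(-490631 + 7/(-243 + 133)) = 1/(-490631 + 7/(-110)) = 1/(-490631 + 7*(-1/110)) = 1/(-490631 - 7/110) = 1/(-53969417/110) = -110/53969417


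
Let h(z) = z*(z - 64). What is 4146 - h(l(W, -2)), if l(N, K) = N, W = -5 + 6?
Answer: 4209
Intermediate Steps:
W = 1
h(z) = z*(-64 + z)
4146 - h(l(W, -2)) = 4146 - (-64 + 1) = 4146 - (-63) = 4146 - 1*(-63) = 4146 + 63 = 4209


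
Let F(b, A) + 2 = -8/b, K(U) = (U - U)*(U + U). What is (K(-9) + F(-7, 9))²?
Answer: 36/49 ≈ 0.73469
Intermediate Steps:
K(U) = 0 (K(U) = 0*(2*U) = 0)
F(b, A) = -2 - 8/b
(K(-9) + F(-7, 9))² = (0 + (-2 - 8/(-7)))² = (0 + (-2 - 8*(-⅐)))² = (0 + (-2 + 8/7))² = (0 - 6/7)² = (-6/7)² = 36/49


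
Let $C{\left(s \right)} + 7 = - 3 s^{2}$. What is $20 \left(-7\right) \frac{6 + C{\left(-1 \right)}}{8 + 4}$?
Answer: $\frac{140}{3} \approx 46.667$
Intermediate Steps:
$C{\left(s \right)} = -7 - 3 s^{2}$
$20 \left(-7\right) \frac{6 + C{\left(-1 \right)}}{8 + 4} = 20 \left(-7\right) \frac{6 - \left(7 + 3 \left(-1\right)^{2}\right)}{8 + 4} = - 140 \frac{6 - 10}{12} = - 140 \left(6 - 10\right) \frac{1}{12} = - 140 \left(\left(-4\right) \frac{1}{12}\right) = \left(-140\right) \left(- \frac{1}{3}\right) = \frac{140}{3}$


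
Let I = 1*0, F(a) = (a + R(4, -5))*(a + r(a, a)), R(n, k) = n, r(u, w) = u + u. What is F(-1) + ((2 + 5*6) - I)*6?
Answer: 183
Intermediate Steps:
r(u, w) = 2*u
F(a) = 3*a*(4 + a) (F(a) = (a + 4)*(a + 2*a) = (4 + a)*(3*a) = 3*a*(4 + a))
I = 0
F(-1) + ((2 + 5*6) - I)*6 = 3*(-1)*(4 - 1) + ((2 + 5*6) - 1*0)*6 = 3*(-1)*3 + ((2 + 30) + 0)*6 = -9 + (32 + 0)*6 = -9 + 32*6 = -9 + 192 = 183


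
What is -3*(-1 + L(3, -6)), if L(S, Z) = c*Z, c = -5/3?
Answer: -27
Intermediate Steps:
c = -5/3 (c = -5*⅓ = -5/3 ≈ -1.6667)
L(S, Z) = -5*Z/3
-3*(-1 + L(3, -6)) = -3*(-1 - 5/3*(-6)) = -3*(-1 + 10) = -3*9 = -27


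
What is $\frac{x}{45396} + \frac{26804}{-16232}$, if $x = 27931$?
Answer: $- \frac{95427299}{92108484} \approx -1.036$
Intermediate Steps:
$\frac{x}{45396} + \frac{26804}{-16232} = \frac{27931}{45396} + \frac{26804}{-16232} = 27931 \cdot \frac{1}{45396} + 26804 \left(- \frac{1}{16232}\right) = \frac{27931}{45396} - \frac{6701}{4058} = - \frac{95427299}{92108484}$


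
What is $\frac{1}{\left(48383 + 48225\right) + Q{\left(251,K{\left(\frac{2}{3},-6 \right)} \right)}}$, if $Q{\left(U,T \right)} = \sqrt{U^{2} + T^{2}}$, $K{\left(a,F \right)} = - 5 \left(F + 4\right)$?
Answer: $\frac{96608}{9333042563} - \frac{\sqrt{63101}}{9333042563} \approx 1.0324 \cdot 10^{-5}$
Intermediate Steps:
$K{\left(a,F \right)} = -20 - 5 F$ ($K{\left(a,F \right)} = - 5 \left(4 + F\right) = -20 - 5 F$)
$Q{\left(U,T \right)} = \sqrt{T^{2} + U^{2}}$
$\frac{1}{\left(48383 + 48225\right) + Q{\left(251,K{\left(\frac{2}{3},-6 \right)} \right)}} = \frac{1}{\left(48383 + 48225\right) + \sqrt{\left(-20 - -30\right)^{2} + 251^{2}}} = \frac{1}{96608 + \sqrt{\left(-20 + 30\right)^{2} + 63001}} = \frac{1}{96608 + \sqrt{10^{2} + 63001}} = \frac{1}{96608 + \sqrt{100 + 63001}} = \frac{1}{96608 + \sqrt{63101}}$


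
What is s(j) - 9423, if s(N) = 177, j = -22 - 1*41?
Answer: -9246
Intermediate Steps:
j = -63 (j = -22 - 41 = -63)
s(j) - 9423 = 177 - 9423 = -9246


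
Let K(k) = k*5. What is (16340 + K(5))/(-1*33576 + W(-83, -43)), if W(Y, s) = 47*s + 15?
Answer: -16365/35582 ≈ -0.45992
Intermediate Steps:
W(Y, s) = 15 + 47*s
K(k) = 5*k
(16340 + K(5))/(-1*33576 + W(-83, -43)) = (16340 + 5*5)/(-1*33576 + (15 + 47*(-43))) = (16340 + 25)/(-33576 + (15 - 2021)) = 16365/(-33576 - 2006) = 16365/(-35582) = 16365*(-1/35582) = -16365/35582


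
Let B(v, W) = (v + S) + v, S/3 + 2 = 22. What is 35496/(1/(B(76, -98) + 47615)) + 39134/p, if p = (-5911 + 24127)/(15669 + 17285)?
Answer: 7731498797827/4554 ≈ 1.6977e+9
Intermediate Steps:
S = 60 (S = -6 + 3*22 = -6 + 66 = 60)
p = 9108/16477 (p = 18216/32954 = 18216*(1/32954) = 9108/16477 ≈ 0.55277)
B(v, W) = 60 + 2*v (B(v, W) = (v + 60) + v = (60 + v) + v = 60 + 2*v)
35496/(1/(B(76, -98) + 47615)) + 39134/p = 35496/(1/((60 + 2*76) + 47615)) + 39134/(9108/16477) = 35496/(1/((60 + 152) + 47615)) + 39134*(16477/9108) = 35496/(1/(212 + 47615)) + 322405459/4554 = 35496/(1/47827) + 322405459/4554 = 35496*47827 + 322405459/4554 = 1697667192 + 322405459/4554 = 7731498797827/4554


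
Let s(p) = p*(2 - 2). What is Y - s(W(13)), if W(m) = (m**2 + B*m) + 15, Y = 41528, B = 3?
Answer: 41528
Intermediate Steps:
W(m) = 15 + m**2 + 3*m (W(m) = (m**2 + 3*m) + 15 = 15 + m**2 + 3*m)
s(p) = 0 (s(p) = p*0 = 0)
Y - s(W(13)) = 41528 - 1*0 = 41528 + 0 = 41528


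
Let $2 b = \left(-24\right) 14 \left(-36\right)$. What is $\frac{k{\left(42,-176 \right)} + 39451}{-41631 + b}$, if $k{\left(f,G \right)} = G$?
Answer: $- \frac{39275}{35583} \approx -1.1038$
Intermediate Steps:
$b = 6048$ ($b = \frac{\left(-24\right) 14 \left(-36\right)}{2} = \frac{\left(-336\right) \left(-36\right)}{2} = \frac{1}{2} \cdot 12096 = 6048$)
$\frac{k{\left(42,-176 \right)} + 39451}{-41631 + b} = \frac{-176 + 39451}{-41631 + 6048} = \frac{39275}{-35583} = 39275 \left(- \frac{1}{35583}\right) = - \frac{39275}{35583}$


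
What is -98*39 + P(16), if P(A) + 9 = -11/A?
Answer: -61307/16 ≈ -3831.7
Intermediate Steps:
P(A) = -9 - 11/A
-98*39 + P(16) = -98*39 + (-9 - 11/16) = -3822 + (-9 - 11*1/16) = -3822 + (-9 - 11/16) = -3822 - 155/16 = -61307/16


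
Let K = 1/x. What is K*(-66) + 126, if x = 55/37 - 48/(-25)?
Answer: 335976/3151 ≈ 106.63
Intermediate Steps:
x = 3151/925 (x = 55*(1/37) - 48*(-1/25) = 55/37 + 48/25 = 3151/925 ≈ 3.4065)
K = 925/3151 (K = 1/(3151/925) = 925/3151 ≈ 0.29356)
K*(-66) + 126 = (925/3151)*(-66) + 126 = -61050/3151 + 126 = 335976/3151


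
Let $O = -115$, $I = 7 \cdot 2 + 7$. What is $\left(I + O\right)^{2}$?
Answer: $8836$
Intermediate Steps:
$I = 21$ ($I = 14 + 7 = 21$)
$\left(I + O\right)^{2} = \left(21 - 115\right)^{2} = \left(-94\right)^{2} = 8836$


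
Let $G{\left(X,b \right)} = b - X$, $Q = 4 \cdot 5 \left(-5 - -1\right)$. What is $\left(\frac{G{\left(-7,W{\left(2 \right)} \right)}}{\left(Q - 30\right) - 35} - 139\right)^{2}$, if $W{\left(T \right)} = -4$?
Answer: $\frac{406344964}{21025} \approx 19327.0$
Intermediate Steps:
$Q = -80$ ($Q = 20 \left(-5 + 1\right) = 20 \left(-4\right) = -80$)
$\left(\frac{G{\left(-7,W{\left(2 \right)} \right)}}{\left(Q - 30\right) - 35} - 139\right)^{2} = \left(\frac{-4 - -7}{\left(-80 - 30\right) - 35} - 139\right)^{2} = \left(\frac{-4 + 7}{-110 - 35} - 139\right)^{2} = \left(\frac{3}{-145} - 139\right)^{2} = \left(3 \left(- \frac{1}{145}\right) - 139\right)^{2} = \left(- \frac{3}{145} - 139\right)^{2} = \left(- \frac{20158}{145}\right)^{2} = \frac{406344964}{21025}$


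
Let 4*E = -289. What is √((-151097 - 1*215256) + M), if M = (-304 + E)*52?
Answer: I*√385918 ≈ 621.22*I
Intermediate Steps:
E = -289/4 (E = (¼)*(-289) = -289/4 ≈ -72.250)
M = -19565 (M = (-304 - 289/4)*52 = -1505/4*52 = -19565)
√((-151097 - 1*215256) + M) = √((-151097 - 1*215256) - 19565) = √((-151097 - 215256) - 19565) = √(-366353 - 19565) = √(-385918) = I*√385918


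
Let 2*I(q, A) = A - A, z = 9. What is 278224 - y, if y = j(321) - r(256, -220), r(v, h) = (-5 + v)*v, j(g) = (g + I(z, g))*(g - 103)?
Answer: 272502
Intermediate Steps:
I(q, A) = 0 (I(q, A) = (A - A)/2 = (½)*0 = 0)
j(g) = g*(-103 + g) (j(g) = (g + 0)*(g - 103) = g*(-103 + g))
r(v, h) = v*(-5 + v)
y = 5722 (y = 321*(-103 + 321) - 256*(-5 + 256) = 321*218 - 256*251 = 69978 - 1*64256 = 69978 - 64256 = 5722)
278224 - y = 278224 - 1*5722 = 278224 - 5722 = 272502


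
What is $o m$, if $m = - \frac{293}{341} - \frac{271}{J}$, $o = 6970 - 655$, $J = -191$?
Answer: $\frac{230169120}{65131} \approx 3533.9$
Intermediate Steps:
$o = 6315$ ($o = 6970 - 655 = 6315$)
$m = \frac{36448}{65131}$ ($m = - \frac{293}{341} - \frac{271}{-191} = \left(-293\right) \frac{1}{341} - - \frac{271}{191} = - \frac{293}{341} + \frac{271}{191} = \frac{36448}{65131} \approx 0.55961$)
$o m = 6315 \cdot \frac{36448}{65131} = \frac{230169120}{65131}$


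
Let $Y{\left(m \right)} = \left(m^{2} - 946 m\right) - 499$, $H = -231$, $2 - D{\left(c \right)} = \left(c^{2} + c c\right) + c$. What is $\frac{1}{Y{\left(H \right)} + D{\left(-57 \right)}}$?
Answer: $\frac{1}{264949} \approx 3.7743 \cdot 10^{-6}$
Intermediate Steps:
$D{\left(c \right)} = 2 - c - 2 c^{2}$ ($D{\left(c \right)} = 2 - \left(\left(c^{2} + c c\right) + c\right) = 2 - \left(\left(c^{2} + c^{2}\right) + c\right) = 2 - \left(2 c^{2} + c\right) = 2 - \left(c + 2 c^{2}\right) = 2 - c - 2 c^{2}$)
$Y{\left(m \right)} = -499 + m^{2} - 946 m$
$\frac{1}{Y{\left(H \right)} + D{\left(-57 \right)}} = \frac{1}{\left(-499 + \left(-231\right)^{2} - -218526\right) - \left(-59 + 6498\right)} = \frac{1}{\left(-499 + 53361 + 218526\right) + \left(2 + 57 - 6498\right)} = \frac{1}{271388 + \left(2 + 57 - 6498\right)} = \frac{1}{271388 - 6439} = \frac{1}{264949}$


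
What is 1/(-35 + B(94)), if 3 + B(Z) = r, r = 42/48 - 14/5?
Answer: -40/1597 ≈ -0.025047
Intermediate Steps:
r = -77/40 (r = 42*(1/48) - 14*⅕ = 7/8 - 14/5 = -77/40 ≈ -1.9250)
B(Z) = -197/40 (B(Z) = -3 - 77/40 = -197/40)
1/(-35 + B(94)) = 1/(-35 - 197/40) = 1/(-1597/40) = -40/1597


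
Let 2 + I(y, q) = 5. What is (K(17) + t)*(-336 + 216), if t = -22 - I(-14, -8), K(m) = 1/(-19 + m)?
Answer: 3060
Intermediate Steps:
I(y, q) = 3 (I(y, q) = -2 + 5 = 3)
t = -25 (t = -22 - 1*3 = -22 - 3 = -25)
(K(17) + t)*(-336 + 216) = (1/(-19 + 17) - 25)*(-336 + 216) = (1/(-2) - 25)*(-120) = (-½ - 25)*(-120) = -51/2*(-120) = 3060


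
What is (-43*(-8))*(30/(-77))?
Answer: -10320/77 ≈ -134.03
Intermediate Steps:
(-43*(-8))*(30/(-77)) = 344*(30*(-1/77)) = 344*(-30/77) = -10320/77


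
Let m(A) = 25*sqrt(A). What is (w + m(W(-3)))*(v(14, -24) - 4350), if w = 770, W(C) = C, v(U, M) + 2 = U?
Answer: -3340260 - 108450*I*sqrt(3) ≈ -3.3403e+6 - 1.8784e+5*I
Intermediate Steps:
v(U, M) = -2 + U
(w + m(W(-3)))*(v(14, -24) - 4350) = (770 + 25*sqrt(-3))*((-2 + 14) - 4350) = (770 + 25*(I*sqrt(3)))*(12 - 4350) = (770 + 25*I*sqrt(3))*(-4338) = -3340260 - 108450*I*sqrt(3)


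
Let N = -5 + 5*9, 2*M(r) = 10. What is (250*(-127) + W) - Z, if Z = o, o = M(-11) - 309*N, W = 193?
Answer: -19202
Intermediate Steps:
M(r) = 5 (M(r) = (½)*10 = 5)
N = 40 (N = -5 + 45 = 40)
o = -12355 (o = 5 - 309*40 = 5 - 12360 = -12355)
Z = -12355
(250*(-127) + W) - Z = (250*(-127) + 193) - 1*(-12355) = (-31750 + 193) + 12355 = -31557 + 12355 = -19202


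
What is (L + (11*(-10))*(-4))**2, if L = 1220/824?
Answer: 8270993025/42436 ≈ 1.9491e+5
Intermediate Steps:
L = 305/206 (L = 1220*(1/824) = 305/206 ≈ 1.4806)
(L + (11*(-10))*(-4))**2 = (305/206 + (11*(-10))*(-4))**2 = (305/206 - 110*(-4))**2 = (305/206 + 440)**2 = (90945/206)**2 = 8270993025/42436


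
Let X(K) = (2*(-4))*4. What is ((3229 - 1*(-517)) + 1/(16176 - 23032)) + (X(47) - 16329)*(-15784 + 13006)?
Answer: 311636765023/6856 ≈ 4.5455e+7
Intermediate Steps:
X(K) = -32 (X(K) = -8*4 = -32)
((3229 - 1*(-517)) + 1/(16176 - 23032)) + (X(47) - 16329)*(-15784 + 13006) = ((3229 - 1*(-517)) + 1/(16176 - 23032)) + (-32 - 16329)*(-15784 + 13006) = ((3229 + 517) + 1/(-6856)) - 16361*(-2778) = (3746 - 1/6856) + 45450858 = 25682575/6856 + 45450858 = 311636765023/6856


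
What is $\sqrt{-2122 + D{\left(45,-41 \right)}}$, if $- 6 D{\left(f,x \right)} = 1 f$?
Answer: $\frac{i \sqrt{8518}}{2} \approx 46.146 i$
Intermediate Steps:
$D{\left(f,x \right)} = - \frac{f}{6}$ ($D{\left(f,x \right)} = - \frac{1 f}{6} = - \frac{f}{6}$)
$\sqrt{-2122 + D{\left(45,-41 \right)}} = \sqrt{-2122 - \frac{15}{2}} = \sqrt{- \frac{4259}{2}} = \frac{i \sqrt{8518}}{2}$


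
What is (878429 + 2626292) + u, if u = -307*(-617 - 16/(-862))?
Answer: 1592171884/431 ≈ 3.6941e+6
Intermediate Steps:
u = 81637133/431 (u = -307*(-617 - 16*(-1/862)) = -307*(-617 + 8/431) = -307*(-265919/431) = 81637133/431 ≈ 1.8941e+5)
(878429 + 2626292) + u = (878429 + 2626292) + 81637133/431 = 3504721 + 81637133/431 = 1592171884/431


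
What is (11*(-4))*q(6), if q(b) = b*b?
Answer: -1584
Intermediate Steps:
q(b) = b²
(11*(-4))*q(6) = (11*(-4))*6² = -44*36 = -1584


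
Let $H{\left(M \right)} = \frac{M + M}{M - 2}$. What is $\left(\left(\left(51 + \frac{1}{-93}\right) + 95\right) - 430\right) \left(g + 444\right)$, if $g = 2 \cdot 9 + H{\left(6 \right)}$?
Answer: $-132065$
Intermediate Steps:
$H{\left(M \right)} = \frac{2 M}{-2 + M}$
$g = 21$ ($g = 2 \cdot 9 + 2 \cdot 6 \frac{1}{-2 + 6} = 18 + 2 \cdot 6 \cdot \frac{1}{4} = 18 + 3 = 21$)
$\left(\left(\left(51 + \frac{1}{-93}\right) + 95\right) - 430\right) \left(g + 444\right) = \left(\left(\left(51 + \frac{1}{-93}\right) + 95\right) - 430\right) \left(21 + 444\right) = \left(\left(\left(51 - \frac{1}{93}\right) + 95\right) - 430\right) 465 = \left(\left(\frac{4742}{93} + 95\right) - 430\right) 465 = \left(\frac{13577}{93} - 430\right) 465 = \left(- \frac{26413}{93}\right) 465 = -132065$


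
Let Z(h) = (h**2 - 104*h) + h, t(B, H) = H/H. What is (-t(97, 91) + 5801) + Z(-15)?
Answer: 7570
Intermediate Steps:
t(B, H) = 1
Z(h) = h**2 - 103*h
(-t(97, 91) + 5801) + Z(-15) = (-1*1 + 5801) - 15*(-103 - 15) = (-1 + 5801) - 15*(-118) = 5800 + 1770 = 7570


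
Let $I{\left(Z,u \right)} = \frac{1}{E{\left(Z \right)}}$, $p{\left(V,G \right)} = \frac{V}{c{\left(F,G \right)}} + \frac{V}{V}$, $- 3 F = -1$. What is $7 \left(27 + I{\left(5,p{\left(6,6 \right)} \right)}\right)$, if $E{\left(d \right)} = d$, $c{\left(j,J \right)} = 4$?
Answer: $\frac{952}{5} \approx 190.4$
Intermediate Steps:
$F = \frac{1}{3}$ ($F = \left(- \frac{1}{3}\right) \left(-1\right) = \frac{1}{3} \approx 0.33333$)
$p{\left(V,G \right)} = 1 + \frac{V}{4}$ ($p{\left(V,G \right)} = \frac{V}{4} + \frac{V}{V} = V \frac{1}{4} + 1 = \frac{V}{4} + 1 = 1 + \frac{V}{4}$)
$I{\left(Z,u \right)} = \frac{1}{Z}$
$7 \left(27 + I{\left(5,p{\left(6,6 \right)} \right)}\right) = 7 \left(27 + \frac{1}{5}\right) = 7 \cdot \frac{136}{5} = \frac{952}{5}$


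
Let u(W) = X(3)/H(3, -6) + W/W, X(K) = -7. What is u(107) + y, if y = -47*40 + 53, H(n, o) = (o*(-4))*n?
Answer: -131479/72 ≈ -1826.1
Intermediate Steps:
H(n, o) = -4*n*o (H(n, o) = (-4*o)*n = -4*n*o)
u(W) = 65/72 (u(W) = -7/((-4*3*(-6))) + W/W = -7/72 + 1 = 65/72)
y = -1827 (y = -1880 + 53 = -1827)
u(107) + y = 65/72 - 1827 = -131479/72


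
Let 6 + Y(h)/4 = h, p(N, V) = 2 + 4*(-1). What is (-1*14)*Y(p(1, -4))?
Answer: 448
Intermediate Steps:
p(N, V) = -2 (p(N, V) = 2 - 4 = -2)
Y(h) = -24 + 4*h
(-1*14)*Y(p(1, -4)) = (-1*14)*(-24 + 4*(-2)) = -14*(-24 - 8) = -14*(-32) = 448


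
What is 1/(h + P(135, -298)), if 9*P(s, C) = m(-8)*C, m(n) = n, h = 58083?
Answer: 9/525131 ≈ 1.7139e-5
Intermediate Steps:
P(s, C) = -8*C/9 (P(s, C) = (-8*C)/9 = -8*C/9)
1/(h + P(135, -298)) = 1/(58083 - 8/9*(-298)) = 1/(58083 + 2384/9) = 1/(525131/9) = 9/525131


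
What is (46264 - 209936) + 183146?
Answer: 19474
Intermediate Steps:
(46264 - 209936) + 183146 = -163672 + 183146 = 19474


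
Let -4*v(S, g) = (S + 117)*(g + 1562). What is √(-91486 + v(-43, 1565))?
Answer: I*√597342/2 ≈ 386.44*I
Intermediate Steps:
v(S, g) = -(117 + S)*(1562 + g)/4 (v(S, g) = -(S + 117)*(g + 1562)/4 = -(117 + S)*(1562 + g)/4)
√(-91486 + v(-43, 1565)) = √(-91486 + (-91377/2 - 781/2*(-43) - 117/4*1565 - ¼*(-43)*1565)) = √(-91486 + (-91377/2 + 33583/2 - 183105/4 + 67295/4)) = √(-91486 - 115699/2) = √(-298671/2) = I*√597342/2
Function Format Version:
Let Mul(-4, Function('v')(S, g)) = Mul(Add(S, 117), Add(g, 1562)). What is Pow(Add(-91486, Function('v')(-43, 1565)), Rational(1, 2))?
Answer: Mul(Rational(1, 2), I, Pow(597342, Rational(1, 2))) ≈ Mul(386.44, I)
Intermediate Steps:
Function('v')(S, g) = Mul(Rational(-1, 4), Add(117, S), Add(1562, g)) (Function('v')(S, g) = Mul(Rational(-1, 4), Mul(Add(S, 117), Add(g, 1562))) = Mul(Rational(-1, 4), Mul(Add(117, S), Add(1562, g))) = Mul(Rational(-1, 4), Add(117, S), Add(1562, g)))
Pow(Add(-91486, Function('v')(-43, 1565)), Rational(1, 2)) = Pow(Add(-91486, Add(Rational(-91377, 2), Mul(Rational(-781, 2), -43), Mul(Rational(-117, 4), 1565), Mul(Rational(-1, 4), -43, 1565))), Rational(1, 2)) = Pow(Add(-91486, Add(Rational(-91377, 2), Rational(33583, 2), Rational(-183105, 4), Rational(67295, 4))), Rational(1, 2)) = Pow(Add(-91486, Rational(-115699, 2)), Rational(1, 2)) = Pow(Rational(-298671, 2), Rational(1, 2)) = Mul(Rational(1, 2), I, Pow(597342, Rational(1, 2)))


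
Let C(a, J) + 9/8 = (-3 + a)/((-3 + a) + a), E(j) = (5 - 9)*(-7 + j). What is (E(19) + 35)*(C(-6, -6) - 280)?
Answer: 145873/40 ≈ 3646.8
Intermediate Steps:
E(j) = 28 - 4*j (E(j) = -4*(-7 + j) = 28 - 4*j)
C(a, J) = -9/8 + (-3 + a)/(-3 + 2*a) (C(a, J) = -9/8 + (-3 + a)/((-3 + a) + a) = -9/8 + (-3 + a)/(-3 + 2*a))
(E(19) + 35)*(C(-6, -6) - 280) = ((28 - 4*19) + 35)*((3 - 10*(-6))/(8*(-3 + 2*(-6))) - 280) = ((28 - 76) + 35)*((3 + 60)/(8*(-3 - 12)) - 280) = (-48 + 35)*((⅛)*63/(-15) - 280) = -13*((⅛)*(-1/15)*63 - 280) = -13*(-21/40 - 280) = -13*(-11221/40) = 145873/40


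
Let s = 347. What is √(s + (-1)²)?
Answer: 2*√87 ≈ 18.655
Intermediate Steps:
√(s + (-1)²) = √(347 + (-1)²) = √(347 + 1) = √348 = 2*√87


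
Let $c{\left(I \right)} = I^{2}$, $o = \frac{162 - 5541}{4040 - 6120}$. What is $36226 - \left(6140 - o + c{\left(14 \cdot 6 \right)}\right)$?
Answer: $\frac{47907779}{2080} \approx 23033.0$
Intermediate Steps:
$o = \frac{5379}{2080}$ ($o = - \frac{5379}{-2080} = \left(-5379\right) \left(- \frac{1}{2080}\right) = \frac{5379}{2080} \approx 2.5861$)
$36226 - \left(6140 - o + c{\left(14 \cdot 6 \right)}\right) = 36226 + \left(\left(\frac{5379}{2080} - 6140\right) - \left(14 \cdot 6\right)^{2}\right) = 36226 + \left(\left(\frac{5379}{2080} - 6140\right) - 84^{2}\right) = 36226 - \frac{27442301}{2080} = \frac{47907779}{2080}$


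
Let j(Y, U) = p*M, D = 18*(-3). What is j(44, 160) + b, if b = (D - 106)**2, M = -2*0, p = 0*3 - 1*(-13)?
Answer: 25600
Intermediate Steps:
p = 13 (p = 0 + 13 = 13)
M = 0
D = -54
b = 25600 (b = (-54 - 106)**2 = (-160)**2 = 25600)
j(Y, U) = 0 (j(Y, U) = 13*0 = 0)
j(44, 160) + b = 0 + 25600 = 25600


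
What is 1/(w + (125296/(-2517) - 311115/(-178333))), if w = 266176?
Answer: 448864161/119455305583223 ≈ 3.7576e-6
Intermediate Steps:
1/(w + (125296/(-2517) - 311115/(-178333))) = 1/(266176 + (125296/(-2517) - 311115/(-178333))) = 1/(266176 + (125296*(-1/2517) - 311115*(-1/178333))) = 1/(266176 + (-125296/2517 + 311115/178333)) = 1/(266176 - 21561335113/448864161) = 1/(119455305583223/448864161) = 448864161/119455305583223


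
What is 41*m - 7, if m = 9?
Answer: 362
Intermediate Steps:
41*m - 7 = 41*9 - 7 = 369 - 7 = 362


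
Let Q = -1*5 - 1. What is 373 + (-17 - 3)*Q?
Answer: 493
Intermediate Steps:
Q = -6 (Q = -5 - 1 = -6)
373 + (-17 - 3)*Q = 373 + (-17 - 3)*(-6) = 373 - 20*(-6) = 373 + 120 = 493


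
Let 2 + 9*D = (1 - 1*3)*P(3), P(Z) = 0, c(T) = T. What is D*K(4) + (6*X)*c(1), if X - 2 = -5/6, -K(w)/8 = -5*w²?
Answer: -1217/9 ≈ -135.22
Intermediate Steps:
K(w) = 40*w² (K(w) = -(-40)*w² = 40*w²)
D = -2/9 (D = -2/9 + ((1 - 1*3)*0)/9 = -2/9 + ((1 - 3)*0)/9 = -2/9 + (-2*0)/9 = -2/9 + (⅑)*0 = -2/9 + 0 = -2/9 ≈ -0.22222)
X = 7/6 (X = 2 - 5/6 = 2 - 5*⅙ = 2 - ⅚ = 7/6 ≈ 1.1667)
D*K(4) + (6*X)*c(1) = -80*4²/9 + (6*(7/6))*1 = -80*16/9 + 7*1 = -2/9*640 + 7 = -1280/9 + 7 = -1217/9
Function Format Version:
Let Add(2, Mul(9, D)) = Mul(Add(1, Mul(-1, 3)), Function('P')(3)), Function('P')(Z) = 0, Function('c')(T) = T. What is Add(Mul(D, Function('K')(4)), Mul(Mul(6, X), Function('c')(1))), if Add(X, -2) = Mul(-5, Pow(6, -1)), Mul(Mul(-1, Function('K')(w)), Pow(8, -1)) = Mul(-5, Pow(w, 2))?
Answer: Rational(-1217, 9) ≈ -135.22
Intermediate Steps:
Function('K')(w) = Mul(40, Pow(w, 2)) (Function('K')(w) = Mul(-8, Mul(-5, Pow(w, 2))) = Mul(40, Pow(w, 2)))
D = Rational(-2, 9) (D = Add(Rational(-2, 9), Mul(Rational(1, 9), Mul(Add(1, Mul(-1, 3)), 0))) = Add(Rational(-2, 9), Mul(Rational(1, 9), Mul(Add(1, -3), 0))) = Add(Rational(-2, 9), Mul(Rational(1, 9), Mul(-2, 0))) = Add(Rational(-2, 9), Mul(Rational(1, 9), 0)) = Add(Rational(-2, 9), 0) = Rational(-2, 9) ≈ -0.22222)
X = Rational(7, 6) (X = Add(2, Mul(-5, Pow(6, -1))) = Add(2, Mul(-5, Rational(1, 6))) = Add(2, Rational(-5, 6)) = Rational(7, 6) ≈ 1.1667)
Add(Mul(D, Function('K')(4)), Mul(Mul(6, X), Function('c')(1))) = Add(Mul(Rational(-2, 9), Mul(40, Pow(4, 2))), Mul(Mul(6, Rational(7, 6)), 1)) = Add(Mul(Rational(-2, 9), Mul(40, 16)), Mul(7, 1)) = Add(Mul(Rational(-2, 9), 640), 7) = Add(Rational(-1280, 9), 7) = Rational(-1217, 9)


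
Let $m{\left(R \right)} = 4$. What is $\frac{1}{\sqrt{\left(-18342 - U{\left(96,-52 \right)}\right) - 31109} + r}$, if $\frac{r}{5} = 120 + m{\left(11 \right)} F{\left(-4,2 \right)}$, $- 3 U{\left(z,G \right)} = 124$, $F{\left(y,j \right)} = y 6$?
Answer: $\frac{360}{191429} - \frac{i \sqrt{444687}}{191429} \approx 0.0018806 - 0.0034835 i$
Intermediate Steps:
$F{\left(y,j \right)} = 6 y$
$U{\left(z,G \right)} = - \frac{124}{3}$ ($U{\left(z,G \right)} = \left(- \frac{1}{3}\right) 124 = - \frac{124}{3}$)
$r = 120$ ($r = 5 \left(120 + 4 \cdot 6 \left(-4\right)\right) = 5 \left(120 + 4 \left(-24\right)\right) = 5 \left(120 - 96\right) = 5 \cdot 24 = 120$)
$\frac{1}{\sqrt{\left(-18342 - U{\left(96,-52 \right)}\right) - 31109} + r} = \frac{1}{\sqrt{\left(-18342 - - \frac{124}{3}\right) - 31109} + 120} = \frac{1}{\sqrt{\left(-18342 + \frac{124}{3}\right) - 31109} + 120} = \frac{1}{\sqrt{- \frac{54902}{3} - 31109} + 120} = \frac{1}{\sqrt{- \frac{148229}{3}} + 120} = \frac{1}{\frac{i \sqrt{444687}}{3} + 120} = \frac{1}{120 + \frac{i \sqrt{444687}}{3}}$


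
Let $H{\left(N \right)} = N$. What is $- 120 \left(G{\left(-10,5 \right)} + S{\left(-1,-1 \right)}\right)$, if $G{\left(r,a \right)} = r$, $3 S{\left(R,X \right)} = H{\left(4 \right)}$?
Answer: $1040$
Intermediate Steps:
$S{\left(R,X \right)} = \frac{4}{3}$ ($S{\left(R,X \right)} = \frac{1}{3} \cdot 4 = \frac{4}{3}$)
$- 120 \left(G{\left(-10,5 \right)} + S{\left(-1,-1 \right)}\right) = - 120 \left(-10 + \frac{4}{3}\right) = \left(-120\right) \left(- \frac{26}{3}\right) = 1040$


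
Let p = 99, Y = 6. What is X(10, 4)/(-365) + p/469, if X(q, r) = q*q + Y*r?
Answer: -22021/171185 ≈ -0.12864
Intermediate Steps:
X(q, r) = q² + 6*r (X(q, r) = q*q + 6*r = q² + 6*r)
X(10, 4)/(-365) + p/469 = (10² + 6*4)/(-365) + 99/469 = (100 + 24)*(-1/365) + 99*(1/469) = 124*(-1/365) + 99/469 = -124/365 + 99/469 = -22021/171185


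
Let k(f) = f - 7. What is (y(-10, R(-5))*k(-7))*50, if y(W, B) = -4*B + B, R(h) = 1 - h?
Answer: 12600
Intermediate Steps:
k(f) = -7 + f
y(W, B) = -3*B
(y(-10, R(-5))*k(-7))*50 = ((-3*(1 - 1*(-5)))*(-7 - 7))*50 = (-3*(1 + 5)*(-14))*50 = (-3*6*(-14))*50 = -18*(-14)*50 = 252*50 = 12600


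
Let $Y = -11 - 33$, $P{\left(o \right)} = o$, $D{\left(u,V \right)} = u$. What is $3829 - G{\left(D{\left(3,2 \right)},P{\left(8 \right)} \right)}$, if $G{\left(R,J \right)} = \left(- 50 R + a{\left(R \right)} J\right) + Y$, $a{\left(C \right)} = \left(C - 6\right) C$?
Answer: $4095$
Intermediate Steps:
$a{\left(C \right)} = C \left(-6 + C\right)$ ($a{\left(C \right)} = \left(-6 + C\right) C = C \left(-6 + C\right)$)
$Y = -44$ ($Y = -11 - 33 = -44$)
$G{\left(R,J \right)} = -44 - 50 R + J R \left(-6 + R\right)$ ($G{\left(R,J \right)} = \left(- 50 R + R \left(-6 + R\right) J\right) - 44 = \left(- 50 R + J R \left(-6 + R\right)\right) - 44 = -44 - 50 R + J R \left(-6 + R\right)$)
$3829 - G{\left(D{\left(3,2 \right)},P{\left(8 \right)} \right)} = 3829 - \left(-44 - 150 + 8 \cdot 3 \left(-6 + 3\right)\right) = 3829 - \left(-44 - 150 + 8 \cdot 3 \left(-3\right)\right) = 3829 - \left(-44 - 150 - 72\right) = 3829 - -266 = 3829 + 266 = 4095$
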